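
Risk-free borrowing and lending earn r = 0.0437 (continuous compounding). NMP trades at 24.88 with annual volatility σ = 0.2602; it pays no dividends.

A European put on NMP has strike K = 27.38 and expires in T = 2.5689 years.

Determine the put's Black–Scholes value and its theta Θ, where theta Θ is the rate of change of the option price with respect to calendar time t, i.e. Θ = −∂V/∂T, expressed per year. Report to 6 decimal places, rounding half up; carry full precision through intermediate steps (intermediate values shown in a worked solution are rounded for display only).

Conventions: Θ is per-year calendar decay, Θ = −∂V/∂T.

price = 3.875404
Θ = -0.174805

σ√T = 0.2602·√2.5689 = 0.417043
d₁ = (ln(S/K) + (r+σ²/2)T) / (σ√T) = (ln(24.88/27.38) + (0.0437+0.2602²/2)·2.5689) / 0.417043 = (-0.095749 + 0.199223) / 0.417043 = 0.248115
d₂ = d₁ − σ√T = 0.248115 − 0.417043 = -0.168928
e^{−rT} = 0.893811
N(−d₁) = 0.402023,  N(−d₂) = 0.567073
Put price V = K·e^{−rT}·N(−d₂) − S·N(−d₁) = 13.877725 − 10.002321 = 3.875404
φ(d₁) = (1/√(2π))·e^{−d₁²/2} = 0.386850
Θ = −S·φ(d₁)·σ/(2√T) + r·K·e^{−rT}·N(−d₂) = −0.781261 + 0.606457 = -0.174805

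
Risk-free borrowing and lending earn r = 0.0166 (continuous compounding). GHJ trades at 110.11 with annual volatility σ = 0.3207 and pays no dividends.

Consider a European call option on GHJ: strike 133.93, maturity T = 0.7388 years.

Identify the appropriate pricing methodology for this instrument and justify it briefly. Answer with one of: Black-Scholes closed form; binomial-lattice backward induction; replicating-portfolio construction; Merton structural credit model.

Key observation: everything needed for the exact continuous-time valuation of the European call on GHJ (strike 133.93) is given, and no feature rules the closed form out.

framework: Black-Scholes closed form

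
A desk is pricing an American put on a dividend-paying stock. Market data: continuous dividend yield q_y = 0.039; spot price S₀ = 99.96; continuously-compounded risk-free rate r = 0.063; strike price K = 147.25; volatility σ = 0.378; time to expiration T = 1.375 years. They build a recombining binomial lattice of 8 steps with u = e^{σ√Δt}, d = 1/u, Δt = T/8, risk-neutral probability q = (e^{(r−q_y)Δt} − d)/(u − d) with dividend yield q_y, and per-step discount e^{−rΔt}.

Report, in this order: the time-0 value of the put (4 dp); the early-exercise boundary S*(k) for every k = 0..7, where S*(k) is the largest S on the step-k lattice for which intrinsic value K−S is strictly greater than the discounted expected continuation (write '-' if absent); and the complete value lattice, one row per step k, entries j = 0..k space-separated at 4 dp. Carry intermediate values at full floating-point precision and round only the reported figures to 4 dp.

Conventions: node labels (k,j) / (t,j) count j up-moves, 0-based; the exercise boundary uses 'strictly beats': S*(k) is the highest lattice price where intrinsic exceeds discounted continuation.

Δt=0.17188  u=1.16966  d=0.85495  q=0.47404  discount=0.98923
step 8 (expiry): payoffs max(K−S,0) = 118.7163 108.2131 93.8437 74.1850 47.2900 10.4950 0.0000 0.0000 0.0000
step 7: (k=7,j=0): S=33.3746, K−S=113.8754, hold=112.5125 ⇒ V=113.8754 exercise | (k=7,j=1): S=45.6598, K−S=101.5902, hold=100.3094 ⇒ V=101.5902 exercise | (k=7,j=2): S=62.4670, K−S=84.7830, hold=83.6145 ⇒ V=84.7830 exercise | (k=7,j=3): S=85.4610, K−S=61.7890, hold=60.7741 ⇒ V=61.7890 exercise | (k=7,j=4): S=116.9189, K−S=30.3311, hold=29.5264 ⇒ V=30.3311 exercise | (k=7,j=5): S=159.9565, K−S=0.0000, hold=5.4605 ⇒ V=5.4605 continue | (k=7,j=6): S=218.8360, K−S=0.0000, hold=0.0000 ⇒ V=0.0000 continue | (k=7,j=7): S=299.3890, K−S=0.0000, hold=0.0000 ⇒ V=0.0000 continue  boundary S*=116.9189
step 6: (k=6,j=0): S=39.0369, K−S=108.2131, hold=106.8881 ⇒ V=108.2131 exercise | (k=6,j=1): S=53.4063, K−S=93.8437, hold=92.6147 ⇒ V=93.8437 exercise | (k=6,j=2): S=73.0650, K−S=74.1850, hold=73.0873 ⇒ V=74.1850 exercise | (k=6,j=3): S=99.9600, K−S=47.2900, hold=46.3720 ⇒ V=47.2900 exercise | (k=6,j=4): S=136.7550, K−S=10.4950, hold=18.3418 ⇒ V=18.3418 continue | (k=6,j=5): S=187.0942, K−S=0.0000, hold=2.8411 ⇒ V=2.8411 continue | (k=6,j=6): S=255.9631, K−S=0.0000, hold=0.0000 ⇒ V=0.0000 continue  boundary S*=99.9600
step 5: (k=5,j=0): S=45.6598, K−S=101.5902, hold=100.3094 ⇒ V=101.5902 exercise | (k=5,j=1): S=62.4670, K−S=84.7830, hold=83.6145 ⇒ V=84.7830 exercise | (k=5,j=2): S=85.4610, K−S=61.7890, hold=60.7741 ⇒ V=61.7890 exercise | (k=5,j=3): S=116.9189, K−S=30.3311, hold=33.2060 ⇒ V=33.2060 continue | (k=5,j=4): S=159.9565, K−S=0.0000, hold=10.8755 ⇒ V=10.8755 continue | (k=5,j=5): S=218.8360, K−S=0.0000, hold=1.4782 ⇒ V=1.4782 continue  boundary S*=85.4610
step 4: (k=4,j=0): S=53.4063, K−S=93.8437, hold=92.6147 ⇒ V=93.8437 exercise | (k=4,j=1): S=73.0650, K−S=74.1850, hold=73.0873 ⇒ V=74.1850 exercise | (k=4,j=2): S=99.9600, K−S=47.2900, hold=47.7201 ⇒ V=47.7201 continue | (k=4,j=3): S=136.7550, K−S=10.4950, hold=22.3769 ⇒ V=22.3769 continue | (k=4,j=4): S=187.0942, K−S=0.0000, hold=6.3517 ⇒ V=6.3517 continue  boundary S*=73.0650
step 3: (k=3,j=0): S=62.4670, K−S=84.7830, hold=83.6145 ⇒ V=84.7830 exercise | (k=3,j=1): S=85.4610, K−S=61.7890, hold=60.9758 ⇒ V=61.7890 exercise | (k=3,j=2): S=116.9189, K−S=30.3311, hold=35.3219 ⇒ V=35.3219 continue | (k=3,j=3): S=159.9565, K−S=0.0000, hold=14.6212 ⇒ V=14.6212 continue  boundary S*=85.4610
step 2: (k=2,j=0): S=73.0650, K−S=74.1850, hold=73.0873 ⇒ V=74.1850 exercise | (k=2,j=1): S=99.9600, K−S=47.2900, hold=48.7123 ⇒ V=48.7123 continue | (k=2,j=2): S=136.7550, K−S=10.4950, hold=25.2343 ⇒ V=25.2343 continue  boundary S*=73.0650
step 1: (k=1,j=0): S=85.4610, K−S=61.7890, hold=61.4411 ⇒ V=61.7890 exercise | (k=1,j=1): S=116.9189, K−S=30.3311, hold=37.1781 ⇒ V=37.1781 continue  boundary S*=85.4610
step 0: (k=0,j=0): S=99.9600, K−S=47.2900, hold=49.5828 ⇒ V=49.5828 continue  boundary S*=-

price = 49.5828
boundary = - 85.4610 73.0650 85.4610 73.0650 85.4610 99.9600 116.9189
tree:
49.5828
61.7890 37.1781
74.1850 48.7123 25.2343
84.7830 61.7890 35.3219 14.6212
93.8437 74.1850 47.7201 22.3769 6.3517
101.5902 84.7830 61.7890 33.2060 10.8755 1.4782
108.2131 93.8437 74.1850 47.2900 18.3418 2.8411 0.0000
113.8754 101.5902 84.7830 61.7890 30.3311 5.4605 0.0000 0.0000
118.7163 108.2131 93.8437 74.1850 47.2900 10.4950 0.0000 0.0000 0.0000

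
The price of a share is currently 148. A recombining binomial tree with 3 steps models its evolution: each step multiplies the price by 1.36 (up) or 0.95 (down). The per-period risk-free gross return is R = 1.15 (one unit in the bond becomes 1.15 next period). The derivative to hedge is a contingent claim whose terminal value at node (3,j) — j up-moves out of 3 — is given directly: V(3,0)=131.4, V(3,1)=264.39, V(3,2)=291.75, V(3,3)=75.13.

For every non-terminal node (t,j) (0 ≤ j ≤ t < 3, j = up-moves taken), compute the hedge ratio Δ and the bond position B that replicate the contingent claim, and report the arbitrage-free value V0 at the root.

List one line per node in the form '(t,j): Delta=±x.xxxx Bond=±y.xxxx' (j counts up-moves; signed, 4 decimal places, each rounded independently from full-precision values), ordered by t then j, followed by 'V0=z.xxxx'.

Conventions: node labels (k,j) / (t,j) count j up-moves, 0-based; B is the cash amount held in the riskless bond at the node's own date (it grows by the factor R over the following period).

(0,0): Delta=-0.0372 Bond=159.7282
(1,0): Delta=1.2288 Bond=5.6840
(1,1): Delta=-0.9658 Bond=370.5912
(2,0): Delta=2.4284 Bond=-153.6935
(2,1): Delta=0.3490 Bond=174.7782
(2,2): Delta=-1.9301 Bond=690.1516
V0=154.2240

Under the risk-neutral measure, an up-move has probability p* = (R−d)/(u−d) = 0.4878 and values discount at R = 1.15.
At maturity the claim pays: V(3,0)=131.4000, V(3,1)=264.3900, V(3,2)=291.7500, V(3,3)=75.1300
  t=2,j=0: stock 133.5700 → up 181.6552 (V=264.3900), down 126.8915 (V=131.4000). Price 170.6723; hedge Δ=2.4284, bond B=-153.6935.
  t=2,j=1: stock 191.2160 → up 260.0538 (V=291.7500), down 181.6552 (V=264.3900). Price 241.5099; hedge Δ=0.3490, bond B=174.7782.
  t=2,j=2: stock 273.7408 → up 372.2875 (V=75.1300), down 260.0538 (V=291.7500). Price 161.8102; hedge Δ=-1.9301, bond B=690.1516.
  t=1,j=0: stock 140.6000 → up 191.2160 (V=241.5099), down 133.5700 (V=170.6723). Price 178.4585; hedge Δ=1.2288, bond B=5.6840.
  t=1,j=1: stock 201.2800 → up 273.7408 (V=161.8102), down 191.2160 (V=241.5099). Price 176.2017; hedge Δ=-0.9658, bond B=370.5912.
  t=0,j=0: stock 148.0000 → up 201.2800 (V=176.2017), down 140.6000 (V=178.4585). Price 154.2240; hedge Δ=-0.0372, bond B=159.7282.
Verification: the root portfolio costs Δ(0,0)·S0 + B(0,0) = 154.2240, matching V0.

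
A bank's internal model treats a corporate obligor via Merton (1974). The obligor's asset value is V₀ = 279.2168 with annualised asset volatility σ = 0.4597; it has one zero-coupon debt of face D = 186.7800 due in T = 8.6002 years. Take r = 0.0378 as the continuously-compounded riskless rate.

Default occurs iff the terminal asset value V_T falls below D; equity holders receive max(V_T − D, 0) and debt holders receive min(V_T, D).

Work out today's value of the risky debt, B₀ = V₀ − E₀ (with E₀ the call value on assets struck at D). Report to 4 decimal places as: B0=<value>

Equity is a call on the firm's assets struck at D = 186.7800:
d₁ = [ln(V₀/D) + (r + σ²/2)T] / (σ√T)
   = [ln(279.2168/186.7800) + (0.0378 + 0.5·0.4597²)·8.6002] / (0.4597·√8.6002)
   = [0.402057 + 1.233802] / 1.348121 = 1.213437
d₂ = d₁ − σ√T = 1.213437 − 1.348121 = -0.134684
N(d₁) = 0.887519,  N(d₂) = 0.446431,  e^(−rT) = 0.722464
E₀ = V₀·N(d₁) − D·e^(−rT)·N(d₂)
   = 279.2168·0.887519 − 186.7800·0.722464·0.446431 = 187.567886
B₀ = V₀ − E₀ = 279.2168 − 187.567886 = 91.648914

B0=91.6489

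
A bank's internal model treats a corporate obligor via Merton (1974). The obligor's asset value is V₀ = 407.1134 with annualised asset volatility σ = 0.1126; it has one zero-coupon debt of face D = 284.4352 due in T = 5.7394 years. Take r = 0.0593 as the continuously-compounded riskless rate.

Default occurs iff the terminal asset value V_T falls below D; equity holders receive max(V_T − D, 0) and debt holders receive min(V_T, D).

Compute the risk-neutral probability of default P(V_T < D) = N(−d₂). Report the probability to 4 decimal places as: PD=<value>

PD=0.0070

With assets at 407.1134 and a single debt payment of 284.4352 at 5.7394 years:
d₁ = [ln(V₀/D) + (r + σ²/2)T] / (σ√T)
   = [ln(407.1134/284.4352) + (0.0593 + 0.5·0.1126²)·5.7394] / (0.1126·√5.7394)
   = [0.358586 + 0.376731] / 0.269756 = 2.725856
d₂ = d₁ − σ√T = 2.725856 − 0.269756 = 2.456100
risk-neutral PD = N(−d₂) = N(-2.456100) = 0.007023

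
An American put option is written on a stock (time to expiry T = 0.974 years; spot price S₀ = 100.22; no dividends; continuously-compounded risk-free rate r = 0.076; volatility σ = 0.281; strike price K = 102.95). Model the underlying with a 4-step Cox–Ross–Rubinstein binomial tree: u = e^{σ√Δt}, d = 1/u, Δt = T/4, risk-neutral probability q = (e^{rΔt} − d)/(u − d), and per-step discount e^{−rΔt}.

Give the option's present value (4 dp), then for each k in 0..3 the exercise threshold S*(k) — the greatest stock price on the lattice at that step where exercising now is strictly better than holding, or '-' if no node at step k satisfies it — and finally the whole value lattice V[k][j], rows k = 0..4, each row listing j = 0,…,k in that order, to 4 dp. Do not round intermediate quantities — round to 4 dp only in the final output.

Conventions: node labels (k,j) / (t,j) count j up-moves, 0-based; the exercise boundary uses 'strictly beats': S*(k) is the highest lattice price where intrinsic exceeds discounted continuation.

Δt=0.24350, u=1.14874, d=0.87052, q=0.53253, disc=e^(-rΔt)=0.98166
k=4 terminal: V=max(K-S,0) → 45.3961 27.0023 2.7300 0.0000 0.0000
k=3: j=0 S=66.1142 intr=36.8358 cont=34.9481 V=36.8358[EX]; j=1 S=87.2438 intr=15.7062 cont=13.8185 V=15.7062[EX]; j=2 S=115.1262 intr=0.0000 cont=1.2528 V=1.2528[hold]; j=3 S=151.9197 intr=0.0000 cont=0.0000 V=0.0000[hold]  S*(3)=87.2438
k=2: j=0 S=75.9477 intr=27.0023 cont=25.1146 V=27.0023[EX]; j=1 S=100.2200 intr=2.7300 cont=7.8625 V=7.8625[hold]; j=2 S=132.2496 intr=0.0000 cont=0.5749 V=0.5749[hold]  S*(2)=75.9477
k=1: j=0 S=87.2438 intr=15.7062 cont=16.5016 V=16.5016[hold]; j=1 S=115.1262 intr=0.0000 cont=3.9087 V=3.9087[hold]  S*(1)=-
k=0: j=0 S=100.2200 intr=2.7300 cont=9.6159 V=9.6159[hold]  S*(0)=-

price = 9.6159
boundary = - - 75.9477 87.2438
tree:
9.6159
16.5016 3.9087
27.0023 7.8625 0.5749
36.8358 15.7062 1.2528 0.0000
45.3961 27.0023 2.7300 0.0000 0.0000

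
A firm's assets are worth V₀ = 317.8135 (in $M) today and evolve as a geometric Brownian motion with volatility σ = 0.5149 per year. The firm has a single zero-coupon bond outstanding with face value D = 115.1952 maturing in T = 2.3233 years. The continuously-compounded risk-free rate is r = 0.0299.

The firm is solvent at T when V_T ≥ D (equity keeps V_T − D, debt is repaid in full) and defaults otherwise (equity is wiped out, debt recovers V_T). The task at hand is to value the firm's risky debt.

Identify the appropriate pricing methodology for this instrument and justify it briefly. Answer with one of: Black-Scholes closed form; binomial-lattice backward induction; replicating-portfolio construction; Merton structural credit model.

framework: Merton structural credit model

Key observation: assets follow a GBM and default happens iff V_T < 115.1952; valuing claims on that split (equity as a call, risky debt as the residual) is the structural model's definition.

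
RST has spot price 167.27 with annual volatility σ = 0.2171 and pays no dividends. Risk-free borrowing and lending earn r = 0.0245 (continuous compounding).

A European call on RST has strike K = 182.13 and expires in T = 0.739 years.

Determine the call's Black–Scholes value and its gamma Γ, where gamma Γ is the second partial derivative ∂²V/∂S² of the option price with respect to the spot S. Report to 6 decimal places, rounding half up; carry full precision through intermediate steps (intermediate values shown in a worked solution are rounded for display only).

price = 7.888581
Γ = 0.012336

σ√T = 0.2171·√0.739 = 0.186630
d₁ = (ln(S/K) + (r+σ²/2)T) / (σ√T) = (ln(167.27/182.13) + (0.0245+0.2171²/2)·0.739) / 0.186630 = (-0.085111 + 0.035521) / 0.186630 = -0.265715
d₂ = d₁ − σ√T = -0.265715 − 0.186630 = -0.452346
e^{−rT} = 0.982057
N(d₁) = 0.395229,  N(d₂) = 0.325510
Call price V = S·N(d₁) − K·e^{−rT}·N(d₂) = 66.109993 − 58.221412 = 7.888581
φ(d₁) = (1/√(2π))·e^{−d₁²/2} = 0.385104
Γ = φ(d₁) / (S·σ·√T) = 0.012336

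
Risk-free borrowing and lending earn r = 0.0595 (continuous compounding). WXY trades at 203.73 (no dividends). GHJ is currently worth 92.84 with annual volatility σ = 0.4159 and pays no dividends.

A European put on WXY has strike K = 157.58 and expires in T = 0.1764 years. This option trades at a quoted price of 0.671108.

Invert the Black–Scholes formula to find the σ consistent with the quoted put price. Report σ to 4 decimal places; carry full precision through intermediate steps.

sigma = 0.3955

At σ = 0.3955 the Black–Scholes value reproduces the quote:
σ√T = 0.3955·√0.1764 = 0.166110
d₁ = (ln(S/K) + (r+σ²/2)T) / (σ√T) = (ln(203.73/157.58) + (0.0595+0.3955²/2)·0.1764) / 0.166110 = (0.256862 + 0.024292) / 0.166110 = 1.692580
d₂ = d₁ − σ√T = 1.692580 − 0.166110 = 1.526470
e^{−rT} = 0.989559
N(−d₁) = 0.045268,  N(−d₂) = 0.063446
V = K·e^{−rT}·N(−d₂) − S·N(−d₁) = 9.893510 − 9.222402 = 0.671108 (equal to the quote); since ∂V/∂σ > 0 for all σ, the implied volatility is unique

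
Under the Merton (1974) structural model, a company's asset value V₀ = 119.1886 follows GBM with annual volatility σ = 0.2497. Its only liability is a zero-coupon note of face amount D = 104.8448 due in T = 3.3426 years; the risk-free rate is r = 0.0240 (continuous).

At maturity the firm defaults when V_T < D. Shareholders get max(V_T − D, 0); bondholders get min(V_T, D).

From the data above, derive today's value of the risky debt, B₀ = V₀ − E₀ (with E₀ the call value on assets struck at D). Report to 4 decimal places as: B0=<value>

B0=86.5254

Equity is a call on the firm's assets struck at D = 104.8448:
d₁ = [ln(V₀/D) + (r + σ²/2)T] / (σ√T)
   = [ln(119.1886/104.8448) + (0.0240 + 0.5·0.2497²)·3.3426] / (0.2497·√3.3426)
   = [0.128226 + 0.184428] / 0.456521 = 0.684862
d₂ = d₁ − σ√T = 0.684862 − 0.456521 = 0.228341
N(d₁) = 0.753285,  N(d₂) = 0.590310,  e^(−rT) = 0.922911
E₀ = V₀·N(d₁) − D·e^(−rT)·N(d₂)
   = 119.1886·0.753285 − 104.8448·0.922911·0.590310 = 32.663152
B₀ = V₀ − E₀ = 119.1886 − 32.663152 = 86.525448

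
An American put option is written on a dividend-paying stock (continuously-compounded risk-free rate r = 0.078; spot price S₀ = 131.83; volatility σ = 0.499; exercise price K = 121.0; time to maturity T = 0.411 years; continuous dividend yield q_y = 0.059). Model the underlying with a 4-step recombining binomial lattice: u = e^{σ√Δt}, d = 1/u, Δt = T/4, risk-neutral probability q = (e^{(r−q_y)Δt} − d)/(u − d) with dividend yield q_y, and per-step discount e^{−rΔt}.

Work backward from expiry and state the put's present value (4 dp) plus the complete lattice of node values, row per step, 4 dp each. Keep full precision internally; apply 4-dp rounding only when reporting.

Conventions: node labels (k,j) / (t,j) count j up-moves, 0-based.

params: Δt=0.10275 u=1.17346 d=0.85218 q=0.46618 e^(-rΔt)=0.99202
t_4 payoffs: 51.4739 25.2627 0.0000 0.0000 0.0000
k=3: node(3,0) S=81.5858 payoff=39.4142 vs cont=38.9414 → 39.4142 [stop]  node(3,1) S=112.3434 payoff=8.6566 vs cont=13.3781 → 13.3781 [wait]  node(3,2) S=154.6966 payoff=0.0000 vs cont=0.0000 → 0.0000 [wait]  node(3,3) S=213.0168 payoff=0.0000 vs cont=0.0000 → 0.0000 [wait]
k=2: node(2,0) S=95.7373 payoff=25.2627 vs cont=27.0590 → 27.0590 [wait]  node(2,1) S=131.8300 payoff=0.0000 vs cont=7.0845 → 7.0845 [wait]  node(2,2) S=181.5296 payoff=0.0000 vs cont=0.0000 → 0.0000 [wait]
k=1: node(1,0) S=112.3434 payoff=8.6566 vs cont=17.6056 → 17.6056 [wait]  node(1,1) S=154.6966 payoff=0.0000 vs cont=3.7517 → 3.7517 [wait]
k=0: node(0,0) S=131.8300 payoff=0.0000 vs cont=11.0582 → 11.0582 [wait]

price = 11.0582
tree:
11.0582
17.6056 3.7517
27.0590 7.0845 0.0000
39.4142 13.3781 0.0000 0.0000
51.4739 25.2627 0.0000 0.0000 0.0000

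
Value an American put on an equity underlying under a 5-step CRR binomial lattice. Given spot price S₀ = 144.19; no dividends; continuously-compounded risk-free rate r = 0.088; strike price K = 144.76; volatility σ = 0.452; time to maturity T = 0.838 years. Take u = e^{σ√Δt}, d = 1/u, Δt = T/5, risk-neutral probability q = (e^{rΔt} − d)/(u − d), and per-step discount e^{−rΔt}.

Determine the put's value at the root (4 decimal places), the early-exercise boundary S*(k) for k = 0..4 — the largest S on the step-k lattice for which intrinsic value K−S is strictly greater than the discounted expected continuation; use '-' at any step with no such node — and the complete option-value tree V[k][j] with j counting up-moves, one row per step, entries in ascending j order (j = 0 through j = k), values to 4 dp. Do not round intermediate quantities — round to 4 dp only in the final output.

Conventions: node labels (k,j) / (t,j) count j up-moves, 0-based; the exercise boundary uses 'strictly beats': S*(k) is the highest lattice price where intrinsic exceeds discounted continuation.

price = 20.3559
boundary = - - 99.5882 82.7645 99.5882
tree:
20.3559
30.9366 10.1216
45.1718 17.2743 3.0936
61.9955 28.5817 6.2022 0.0000
75.9771 45.1718 12.4342 0.0000 0.0000
87.5968 61.9955 24.9284 0.0000 0.0000 0.0000

Δt=0.16760, u=1.20327, d=0.83107, q=0.49379, disc=e^(-rΔt)=0.98536
k=5 terminal: V=max(K-S,0) → 87.5968 61.9955 24.9284 0.0000 0.0000 0.0000
k=4: j=0 S=68.7829 intr=75.9771 cont=73.8577 V=75.9771[EX]; j=1 S=99.5882 intr=45.1718 cont=43.0524 V=45.1718[EX]; j=2 S=144.1900 intr=0.5700 cont=12.4342 V=12.4342[hold]; j=3 S=208.7673 intr=0.0000 cont=0.0000 V=0.0000[hold]; j=4 S=302.2664 intr=0.0000 cont=0.0000 V=0.0000[hold]  S*(4)=99.5882
k=3: j=0 S=82.7645 intr=61.9955 cont=59.8761 V=61.9955[EX]; j=1 S=119.8316 intr=24.9284 cont=28.5817 V=28.5817[hold]; j=2 S=173.4997 intr=0.0000 cont=6.2022 V=6.2022[hold]; j=3 S=251.2038 intr=0.0000 cont=0.0000 V=0.0000[hold]  S*(3)=82.7645
k=2: j=0 S=99.5882 intr=45.1718 cont=44.8300 V=45.1718[EX]; j=1 S=144.1900 intr=0.5700 cont=17.2743 V=17.2743[hold]; j=2 S=208.7673 intr=0.0000 cont=3.0936 V=3.0936[hold]  S*(2)=99.5882
k=1: j=0 S=119.8316 intr=24.9284 cont=30.9366 V=30.9366[hold]; j=1 S=173.4997 intr=0.0000 cont=10.1216 V=10.1216[hold]  S*(1)=-
k=0: j=0 S=144.1900 intr=0.5700 cont=20.3559 V=20.3559[hold]  S*(0)=-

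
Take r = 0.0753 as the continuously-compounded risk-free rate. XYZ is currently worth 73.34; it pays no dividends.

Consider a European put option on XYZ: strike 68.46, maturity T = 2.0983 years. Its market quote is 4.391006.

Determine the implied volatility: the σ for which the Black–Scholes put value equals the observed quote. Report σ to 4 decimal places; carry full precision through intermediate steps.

sigma = 0.2692

At σ = 0.2692 the Black–Scholes value reproduces the quote:
σ√T = 0.2692·√2.0983 = 0.389950
d₁ = (ln(S/K) + (r+σ²/2)T) / (σ√T) = (ln(73.34/68.46) + (0.0753+0.2692²/2)·2.0983) / 0.389950 = (0.068857 + 0.234032) / 0.389950 = 0.776738
d₂ = d₁ − σ√T = 0.776738 − 0.389950 = 0.386788
e^{−rT} = 0.853848
N(−d₁) = 0.218657,  N(−d₂) = 0.349456
V = K·e^{−rT}·N(−d₂) − S·N(−d₁) = 20.427284 − 16.036277 = 4.391006 (equal to the quote); since ∂V/∂σ > 0 for all σ, the implied volatility is unique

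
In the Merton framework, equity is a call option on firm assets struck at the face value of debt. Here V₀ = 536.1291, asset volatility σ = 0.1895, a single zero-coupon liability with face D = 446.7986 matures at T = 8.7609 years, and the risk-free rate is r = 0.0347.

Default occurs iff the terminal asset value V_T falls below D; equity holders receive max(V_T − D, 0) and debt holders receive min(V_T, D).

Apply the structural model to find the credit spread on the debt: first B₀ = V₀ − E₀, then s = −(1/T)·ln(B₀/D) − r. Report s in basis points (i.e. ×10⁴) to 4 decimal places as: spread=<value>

spread=88.3712

With assets at 536.1291 and a single debt payment of 446.7986 at 8.7609 years:
d₁ = [ln(V₀/D) + (r + σ²/2)T] / (σ√T)
   = [ln(536.1291/446.7986) + (0.0347 + 0.5·0.1895²)·8.7609] / (0.1895·√8.7609)
   = [0.182267 + 0.461306] / 0.560898 = 1.147399
d₂ = d₁ − σ√T = 1.147399 − 0.560898 = 0.586501
N(d₁) = 0.874392,  N(d₂) = 0.721231,  e^(−rT) = 0.737858
E₀ = V₀·N(d₁) − D·e^(−rT)·N(d₂)
   = 536.1291·0.874392 − 446.7986·0.737858·0.721231 = 231.015688
B₀ = V₀ − E₀ = 536.1291 − 231.015688 = 305.113412
spread = −(1/T)·ln(B₀/D) − r = −(1/8.7609)·ln(305.113412/446.7986) − 0.0347 = 0.00883712
in basis points: 0.00883712 × 10⁴ = 88.3712 bp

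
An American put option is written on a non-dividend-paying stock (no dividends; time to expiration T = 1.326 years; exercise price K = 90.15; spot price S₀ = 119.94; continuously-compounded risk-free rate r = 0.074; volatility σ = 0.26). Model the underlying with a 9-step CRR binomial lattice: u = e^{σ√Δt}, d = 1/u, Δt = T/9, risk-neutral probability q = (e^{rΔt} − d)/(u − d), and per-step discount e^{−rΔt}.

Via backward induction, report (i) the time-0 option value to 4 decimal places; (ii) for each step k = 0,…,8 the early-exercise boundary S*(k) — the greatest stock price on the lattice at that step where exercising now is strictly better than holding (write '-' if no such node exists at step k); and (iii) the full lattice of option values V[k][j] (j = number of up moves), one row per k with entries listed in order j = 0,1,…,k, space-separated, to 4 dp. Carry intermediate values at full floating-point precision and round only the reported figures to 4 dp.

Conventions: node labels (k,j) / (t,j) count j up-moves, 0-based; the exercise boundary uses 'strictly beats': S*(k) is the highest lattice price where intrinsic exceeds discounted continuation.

price = 1.4735
boundary = - - - - - 72.8206 65.9041 72.8206 80.4630
tree:
1.4735
2.5424 0.5556
4.2952 1.0400 0.1374
7.0735 1.9194 0.2814 0.0126
11.2892 3.4799 0.5747 0.0270 0.0000
17.3294 6.1642 1.1704 0.0581 0.0000 0.0000
24.2459 10.5779 2.3762 0.1249 0.0000 0.0000 0.0000
30.5055 17.3294 4.8073 0.2687 0.0000 0.0000 0.0000 0.0000
36.1705 24.2459 9.6870 0.5778 0.0000 0.0000 0.0000 0.0000 0.0000
41.2975 30.5055 17.3294 1.2425 0.0000 0.0000 0.0000 0.0000 0.0000 0.0000

Δt=0.14733, u=1.10495, d=0.90502, q=0.52990, disc=e^(-rΔt)=0.98916
k=9 terminal: V=max(K-S,0) → 41.2975 30.5055 17.3294 1.2425 0.0000 0.0000 0.0000 0.0000 0.0000 0.0000
k=8: j=0 S=53.9795 intr=36.1705 cont=35.1930 V=36.1705[EX]; j=1 S=65.9041 intr=24.2459 cont=23.2684 V=24.2459[EX]; j=2 S=80.4630 intr=9.6870 cont=8.7094 V=9.6870[EX]; j=3 S=98.2382 intr=0.0000 cont=0.5778 V=0.5778[hold]; j=4 S=119.9400 intr=0.0000 cont=0.0000 V=0.0000[hold]; j=5 S=146.4360 intr=0.0000 cont=0.0000 V=0.0000[hold]; j=6 S=178.7853 intr=0.0000 cont=0.0000 V=0.0000[hold]; j=7 S=218.2808 intr=0.0000 cont=0.0000 V=0.0000[hold]; j=8 S=266.5014 intr=0.0000 cont=0.0000 V=0.0000[hold]  S*(8)=80.4630
k=7: j=0 S=59.6445 intr=30.5055 cont=29.5279 V=30.5055[EX]; j=1 S=72.8206 intr=17.3294 cont=16.3518 V=17.3294[EX]; j=2 S=88.9075 intr=1.2425 cont=4.8073 V=4.8073[hold]; j=3 S=108.5481 intr=0.0000 cont=0.2687 V=0.2687[hold]; j=4 S=132.5275 intr=0.0000 cont=0.0000 V=0.0000[hold]; j=5 S=161.8042 intr=0.0000 cont=0.0000 V=0.0000[hold]; j=6 S=197.5485 intr=0.0000 cont=0.0000 V=0.0000[hold]; j=7 S=241.1890 intr=0.0000 cont=0.0000 V=0.0000[hold]  S*(7)=72.8206
k=6: j=0 S=65.9041 intr=24.2459 cont=23.2684 V=24.2459[EX]; j=1 S=80.4630 intr=9.6870 cont=10.5779 V=10.5779[hold]; j=2 S=98.2382 intr=0.0000 cont=2.3762 V=2.3762[hold]; j=3 S=119.9400 intr=0.0000 cont=0.1249 V=0.1249[hold]; j=4 S=146.4360 intr=0.0000 cont=0.0000 V=0.0000[hold]; j=5 S=178.7853 intr=0.0000 cont=0.0000 V=0.0000[hold]; j=6 S=218.2808 intr=0.0000 cont=0.0000 V=0.0000[hold]  S*(6)=65.9041
k=5: j=0 S=72.8206 intr=17.3294 cont=16.8188 V=17.3294[EX]; j=1 S=88.9075 intr=1.2425 cont=6.1642 V=6.1642[hold]; j=2 S=108.5481 intr=0.0000 cont=1.1704 V=1.1704[hold]; j=3 S=132.5275 intr=0.0000 cont=0.0581 V=0.0581[hold]; j=4 S=161.8042 intr=0.0000 cont=0.0000 V=0.0000[hold]; j=5 S=197.5485 intr=0.0000 cont=0.0000 V=0.0000[hold]  S*(5)=72.8206
k=4: j=0 S=80.4630 intr=9.6870 cont=11.2892 V=11.2892[hold]; j=1 S=98.2382 intr=0.0000 cont=3.4799 V=3.4799[hold]; j=2 S=119.9400 intr=0.0000 cont=0.5747 V=0.5747[hold]; j=3 S=146.4360 intr=0.0000 cont=0.0270 V=0.0270[hold]; j=4 S=178.7853 intr=0.0000 cont=0.0000 V=0.0000[hold]  S*(4)=-
k=3: j=0 S=88.9075 intr=1.2425 cont=7.0735 V=7.0735[hold]; j=1 S=108.5481 intr=0.0000 cont=1.9194 V=1.9194[hold]; j=2 S=132.5275 intr=0.0000 cont=0.2814 V=0.2814[hold]; j=3 S=161.8042 intr=0.0000 cont=0.0126 V=0.0126[hold]  S*(3)=-
k=2: j=0 S=98.2382 intr=0.0000 cont=4.2952 V=4.2952[hold]; j=1 S=119.9400 intr=0.0000 cont=1.0400 V=1.0400[hold]; j=2 S=146.4360 intr=0.0000 cont=0.1374 V=0.1374[hold]  S*(2)=-
k=1: j=0 S=108.5481 intr=0.0000 cont=2.5424 V=2.5424[hold]; j=1 S=132.5275 intr=0.0000 cont=0.5556 V=0.5556[hold]  S*(1)=-
k=0: j=0 S=119.9400 intr=0.0000 cont=1.4735 V=1.4735[hold]  S*(0)=-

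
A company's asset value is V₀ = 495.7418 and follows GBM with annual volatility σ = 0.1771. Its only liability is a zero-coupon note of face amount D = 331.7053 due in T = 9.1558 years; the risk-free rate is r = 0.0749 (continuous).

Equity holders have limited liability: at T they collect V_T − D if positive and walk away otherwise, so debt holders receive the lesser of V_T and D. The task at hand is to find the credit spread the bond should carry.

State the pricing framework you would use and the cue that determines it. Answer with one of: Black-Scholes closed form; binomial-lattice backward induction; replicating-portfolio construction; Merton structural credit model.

framework: Merton structural credit model

Key observation: the asked-for credit quantity lives on the firm's capital structure — asset value, asset volatility, debt face 331.7053 — which is the structural model's domain.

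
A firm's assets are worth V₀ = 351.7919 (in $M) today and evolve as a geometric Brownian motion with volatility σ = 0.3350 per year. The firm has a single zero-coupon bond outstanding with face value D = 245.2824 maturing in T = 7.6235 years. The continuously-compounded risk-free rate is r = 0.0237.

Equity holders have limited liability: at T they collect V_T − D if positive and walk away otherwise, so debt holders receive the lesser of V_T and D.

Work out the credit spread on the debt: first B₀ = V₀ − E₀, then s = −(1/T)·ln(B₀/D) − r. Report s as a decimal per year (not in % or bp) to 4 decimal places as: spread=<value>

Apply the equity-as-call identities (strike 245.2824, horizon 7.6235 years):
d₁ = [ln(V₀/D) + (r + σ²/2)T] / (σ√T)
   = [ln(351.7919/245.2824) + (0.0237 + 0.5·0.3350²)·7.6235] / (0.3350·√7.6235)
   = [0.360630 + 0.608451] / 0.924958 = 1.047702
d₂ = d₁ − σ√T = 1.047702 − 0.924958 = 0.122744
N(d₁) = 0.852612,  N(d₂) = 0.548845,  e^(−rT) = 0.834705
E₀ = V₀·N(d₁) − D·e^(−rT)·N(d₂)
   = 351.7919·0.852612 − 245.2824·0.834705·0.548845 = 187.572322
B₀ = V₀ − E₀ = 351.7919 − 187.572322 = 164.219578
spread = −(1/T)·ln(B₀/D) − r = −(1/7.6235)·ln(164.219578/245.2824) − 0.0237 = 0.02892750

spread=0.0289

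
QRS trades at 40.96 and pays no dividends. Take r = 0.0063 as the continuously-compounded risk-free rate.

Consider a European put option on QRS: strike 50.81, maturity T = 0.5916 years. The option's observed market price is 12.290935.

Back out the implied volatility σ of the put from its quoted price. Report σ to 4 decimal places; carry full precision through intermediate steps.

At σ = 0.4538 the Black–Scholes value reproduces the quote:
σ√T = 0.4538·√0.5916 = 0.349043
d₁ = (ln(S/K) + (r+σ²/2)T) / (σ√T) = (ln(40.96/50.81) + (0.0063+0.4538²/2)·0.5916) / 0.349043 = (-0.215497 + 0.064642) / 0.349043 = -0.432196
d₂ = d₁ − σ√T = -0.432196 − 0.349043 = -0.781238
e^{−rT} = 0.996280
N(−d₁) = 0.667200,  N(−d₂) = 0.782669
V = K·e^{−rT}·N(−d₂) − S·N(−d₁) = 39.619462 − 27.328527 = 12.290935 (the quoted price), and the Black–Scholes price is strictly increasing in σ, so σ is unique

sigma = 0.4538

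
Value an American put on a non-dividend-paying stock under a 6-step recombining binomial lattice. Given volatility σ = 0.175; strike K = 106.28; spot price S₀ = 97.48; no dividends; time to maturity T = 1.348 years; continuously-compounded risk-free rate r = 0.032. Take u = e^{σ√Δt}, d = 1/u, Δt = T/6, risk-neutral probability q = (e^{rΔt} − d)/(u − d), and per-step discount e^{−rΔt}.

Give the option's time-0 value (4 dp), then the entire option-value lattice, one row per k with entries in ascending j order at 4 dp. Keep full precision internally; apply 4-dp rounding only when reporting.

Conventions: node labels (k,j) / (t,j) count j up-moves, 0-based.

Δt=0.22467  u=1.08649  d=0.92040  q=0.52272  discount=0.99284
step 6 (expiry): payoffs max(K−S,0) = 47.0186 36.3249 23.7014 8.8000 0.0000 0.0000 0.0000
k=5: (k=5,j=0): S=64.3866, K−S=41.8934, hold=41.1320 ⇒ V=41.8934 exercise | (k=5,j=1): S=76.0052, K−S=30.2748, hold=29.5134 ⇒ V=30.2748 exercise | (k=5,j=2): S=89.7205, K−S=16.5595, hold=15.7982 ⇒ V=16.5595 exercise | (k=5,j=3): S=105.9106, K−S=0.3694, hold=4.1700 ⇒ V=4.1700 continue | (k=5,j=4): S=125.0223, K−S=0.0000, hold=0.0000 ⇒ V=0.0000 continue | (k=5,j=5): S=147.5827, K−S=0.0000, hold=0.0000 ⇒ V=0.0000 continue
k=4: (k=4,j=0): S=69.9551, K−S=36.3249, hold=35.5635 ⇒ V=36.3249 exercise | (k=4,j=1): S=82.5786, K−S=23.7014, hold=22.9400 ⇒ V=23.7014 exercise | (k=4,j=2): S=97.4800, K−S=8.8000, hold=10.0111 ⇒ V=10.0111 continue | (k=4,j=3): S=115.0704, K−S=0.0000, hold=1.9760 ⇒ V=1.9760 continue | (k=4,j=4): S=135.8349, K−S=0.0000, hold=0.0000 ⇒ V=0.0000 continue
k=3: (k=3,j=0): S=76.0052, K−S=30.2748, hold=29.5134 ⇒ V=30.2748 exercise | (k=3,j=1): S=89.7205, K−S=16.5595, hold=16.4267 ⇒ V=16.5595 exercise | (k=3,j=2): S=105.9106, K−S=0.3694, hold=5.7694 ⇒ V=5.7694 continue | (k=3,j=3): S=125.0223, K−S=0.0000, hold=0.9364 ⇒ V=0.9364 continue
k=2: (k=2,j=0): S=82.5786, K−S=23.7014, hold=22.9400 ⇒ V=23.7014 exercise | (k=2,j=1): S=97.4800, K−S=8.8000, hold=10.8411 ⇒ V=10.8411 continue | (k=2,j=2): S=115.0704, K−S=0.0000, hold=3.2198 ⇒ V=3.2198 continue
k=1: (k=1,j=0): S=89.7205, K−S=16.5595, hold=16.8575 ⇒ V=16.8575 continue | (k=1,j=1): S=105.9106, K−S=0.3694, hold=6.8082 ⇒ V=6.8082 continue
k=0: (k=0,j=0): S=97.4800, K−S=8.8000, hold=11.5214 ⇒ V=11.5214 continue

price = 11.5214
tree:
11.5214
16.8575 6.8082
23.7014 10.8411 3.2198
30.2748 16.5595 5.7694 0.9364
36.3249 23.7014 10.0111 1.9760 0.0000
41.8934 30.2748 16.5595 4.1700 0.0000 0.0000
47.0186 36.3249 23.7014 8.8000 0.0000 0.0000 0.0000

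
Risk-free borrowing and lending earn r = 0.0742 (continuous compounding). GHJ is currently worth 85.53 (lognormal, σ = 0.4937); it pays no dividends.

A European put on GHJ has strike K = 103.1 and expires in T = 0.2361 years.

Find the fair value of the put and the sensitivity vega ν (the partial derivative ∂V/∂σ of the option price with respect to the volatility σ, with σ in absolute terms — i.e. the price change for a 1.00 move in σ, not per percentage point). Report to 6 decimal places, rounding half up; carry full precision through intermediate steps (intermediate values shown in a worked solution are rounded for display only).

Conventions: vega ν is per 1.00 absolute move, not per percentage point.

σ√T = 0.4937·√0.2361 = 0.239889
d₁ = (ln(S/K) + (r+σ²/2)T) / (σ√T) = (ln(85.53/103.1) + (0.0742+0.4937²/2)·0.2361) / 0.239889 = (-0.186832 + 0.046292) / 0.239889 = -0.585854
d₂ = d₁ − σ√T = -0.585854 − 0.239889 = -0.825743
e^{−rT} = 0.982634
N(−d₁) = 0.721013,  N(−d₂) = 0.795525
Put price V = K·e^{−rT}·N(−d₂) − S·N(−d₁) = 80.594296 − 61.668249 = 18.926047
φ(d₁) = (1/√(2π))·e^{−d₁²/2} = 0.336031
ν = S·φ(d₁)·√T = 13.965171

price = 18.926047
ν = 13.965171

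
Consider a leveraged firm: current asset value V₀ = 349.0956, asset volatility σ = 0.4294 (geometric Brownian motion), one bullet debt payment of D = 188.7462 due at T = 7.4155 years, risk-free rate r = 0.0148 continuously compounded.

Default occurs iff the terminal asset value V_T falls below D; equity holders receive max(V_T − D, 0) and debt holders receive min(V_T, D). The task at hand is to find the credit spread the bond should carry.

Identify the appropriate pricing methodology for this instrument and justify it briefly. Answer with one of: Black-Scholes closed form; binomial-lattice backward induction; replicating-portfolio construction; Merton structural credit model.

framework: Merton structural credit model

Key observation: assets follow a GBM and default happens iff V_T < 188.7462; valuing claims on that split (equity as a call, risky debt as the residual) is the structural model's definition.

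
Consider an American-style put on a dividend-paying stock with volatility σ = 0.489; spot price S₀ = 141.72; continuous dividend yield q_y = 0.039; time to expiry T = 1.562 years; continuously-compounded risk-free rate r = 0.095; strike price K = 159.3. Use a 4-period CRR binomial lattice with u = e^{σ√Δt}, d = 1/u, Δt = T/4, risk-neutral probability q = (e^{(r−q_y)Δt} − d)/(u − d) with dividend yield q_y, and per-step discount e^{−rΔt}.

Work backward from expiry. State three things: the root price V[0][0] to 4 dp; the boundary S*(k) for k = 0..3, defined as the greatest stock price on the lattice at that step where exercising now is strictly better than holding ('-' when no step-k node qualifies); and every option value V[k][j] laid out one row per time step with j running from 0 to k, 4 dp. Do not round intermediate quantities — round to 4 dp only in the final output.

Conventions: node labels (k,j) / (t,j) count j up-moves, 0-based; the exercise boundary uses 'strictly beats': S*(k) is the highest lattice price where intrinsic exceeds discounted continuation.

Δt=0.39050  u=1.35741  d=0.73670  q=0.45981  discount=0.96358
step 4 (expiry): payoffs max(K−S,0) = 117.5563 82.3850 17.5800 0.0000 0.0000
step 3: (k=3,j=0): S=56.6632, K−S=102.6368, hold=97.6919 ⇒ V=102.6368 exercise | (k=3,j=1): S=104.4050, K−S=54.8950, hold=50.6717 ⇒ V=54.8950 exercise | (k=3,j=2): S=192.3717, K−S=0.0000, hold=9.1506 ⇒ V=9.1506 continue | (k=3,j=3): S=354.4551, K−S=0.0000, hold=0.0000 ⇒ V=0.0000 continue  boundary S*=104.4050
step 2: (k=2,j=0): S=76.9150, K−S=82.3850, hold=77.7461 ⇒ V=82.3850 exercise | (k=2,j=1): S=141.7200, K−S=17.5800, hold=32.6280 ⇒ V=32.6280 continue | (k=2,j=2): S=261.1266, K−S=0.0000, hold=4.7630 ⇒ V=4.7630 continue  boundary S*=76.9150
step 1: (k=1,j=0): S=104.4050, K−S=54.8950, hold=57.3390 ⇒ V=57.3390 continue | (k=1,j=1): S=192.3717, K−S=0.0000, hold=19.0937 ⇒ V=19.0937 continue  boundary S*=-
step 0: (k=0,j=0): S=141.7200, K−S=17.5800, hold=38.3055 ⇒ V=38.3055 continue  boundary S*=-

price = 38.3055
boundary = - - 76.9150 104.4050
tree:
38.3055
57.3390 19.0937
82.3850 32.6280 4.7630
102.6368 54.8950 9.1506 0.0000
117.5563 82.3850 17.5800 0.0000 0.0000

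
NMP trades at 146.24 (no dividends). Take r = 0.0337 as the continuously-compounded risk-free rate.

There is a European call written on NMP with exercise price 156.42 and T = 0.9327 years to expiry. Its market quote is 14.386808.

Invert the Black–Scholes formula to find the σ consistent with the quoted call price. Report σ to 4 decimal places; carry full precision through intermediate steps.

At σ = 0.2960 the Black–Scholes value reproduces the quote:
σ√T = 0.296·√0.9327 = 0.285866
d₁ = (ln(S/K) + (r+σ²/2)T) / (σ√T) = (ln(146.24/156.42) + (0.0337+0.296²/2)·0.9327) / 0.285866 = (-0.067296 + 0.072292) / 0.285866 = 0.017477
d₂ = d₁ − σ√T = 0.017477 − 0.285866 = -0.268389
e^{−rT} = 0.969057
N(d₁) = 0.506972,  N(d₂) = 0.394200
V = S·N(d₁) − K·e^{−rT}·N(d₂) = 74.139587 − 59.752780 = 14.386808 (matching the quote); vega is positive throughout, so no other σ reproduces this price

sigma = 0.2960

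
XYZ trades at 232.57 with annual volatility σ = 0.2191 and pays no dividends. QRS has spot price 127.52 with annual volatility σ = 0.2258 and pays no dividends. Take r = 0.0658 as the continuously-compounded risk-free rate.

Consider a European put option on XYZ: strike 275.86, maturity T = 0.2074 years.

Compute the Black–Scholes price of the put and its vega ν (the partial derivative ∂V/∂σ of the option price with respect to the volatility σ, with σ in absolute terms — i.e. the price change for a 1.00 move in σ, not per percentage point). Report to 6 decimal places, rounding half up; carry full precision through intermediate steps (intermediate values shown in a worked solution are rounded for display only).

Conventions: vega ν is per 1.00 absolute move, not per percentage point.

price = 40.170494
ν = 13.226710

σ√T = 0.2191·√0.2074 = 0.099781
d₁ = (ln(S/K) + (r+σ²/2)T) / (σ√T) = (ln(232.57/275.86) + (0.0658+0.2191²/2)·0.2074) / 0.099781 = (-0.170702 + 0.018625) / 0.099781 = -1.524114
d₂ = d₁ − σ√T = -1.524114 − 0.099781 = -1.623895
e^{−rT} = 0.986446
N(−d₁) = 0.936260,  N(−d₂) = 0.947801
Put price V = K·e^{−rT}·N(−d₂) − S·N(−d₁) = 257.916449 − 217.745956 = 40.170494
φ(d₁) = (1/√(2π))·e^{−d₁²/2} = 0.124880
ν = S·φ(d₁)·√T = 13.226710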